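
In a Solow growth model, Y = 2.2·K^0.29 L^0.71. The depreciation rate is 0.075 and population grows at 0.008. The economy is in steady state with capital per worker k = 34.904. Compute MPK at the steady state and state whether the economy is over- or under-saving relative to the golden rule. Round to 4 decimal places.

n + δ = 0.008 + 0.075 = 0.083.
MPK = 0.29·2.2·k^(0.29−1) = 0.29·2.2·34.904^(-0.71) ≈ 0.0512.
MPK < 0.083, so the economy is dynamically inefficient (over-saving).

over-saving; MPK ≈ 0.0512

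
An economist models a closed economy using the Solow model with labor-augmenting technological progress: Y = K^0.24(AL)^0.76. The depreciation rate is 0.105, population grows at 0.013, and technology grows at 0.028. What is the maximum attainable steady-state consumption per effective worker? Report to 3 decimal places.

c_gold ≈ 0.889

Capital per effective worker breaks even when investment replaces (n + g + δ)·k; here n + g + δ = 0.146.
Golden rule sets MPK = n+g+δ: 0.24·k^(0.24−1) = 0.146, so k_gold = (0.24/0.146)^(1/0.76) ≈ 1.9232.
y_gold = 1.9232^0.24 ≈ 1.1699.
c_gold = y_gold − (n+g+δ)·k_gold = 1.1699 − 0.146·1.9232 ≈ 0.8892.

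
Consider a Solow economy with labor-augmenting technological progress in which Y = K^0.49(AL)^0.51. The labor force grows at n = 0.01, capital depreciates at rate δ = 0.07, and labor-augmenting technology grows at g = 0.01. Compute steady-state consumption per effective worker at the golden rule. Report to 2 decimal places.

c_gold ≈ 2.60

n + g + δ = 0.01 + 0.01 + 0.07 = 0.09.
Maximizing c = f(k) − (n+g+δ)·k gives f'(k) = n+g+δ, i.e. 0.49·k^(0.49−1) = 0.09, so k_gold = (0.49/0.09)^(1/0.51) ≈ 27.7362.
y_gold = 27.7362^0.49 ≈ 5.0944.
c_gold = y_gold − (n+g+δ)·k_gold = 5.0944 − 0.09·27.7362 ≈ 2.5981.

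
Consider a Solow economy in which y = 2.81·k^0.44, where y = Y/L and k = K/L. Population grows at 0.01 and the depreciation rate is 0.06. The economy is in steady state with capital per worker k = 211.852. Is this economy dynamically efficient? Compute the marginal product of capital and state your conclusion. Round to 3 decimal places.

dynamically inefficient; MPK ≈ 0.062

Capital per worker breaks even when investment replaces (n + δ)·k; here n + δ = 0.07.
MPK = 0.44·2.81·k^(0.44−1) = 0.44·2.81·211.852^(-0.56) ≈ 0.0616.
MPK < 0.07, so the economy is dynamically inefficient (over-saving).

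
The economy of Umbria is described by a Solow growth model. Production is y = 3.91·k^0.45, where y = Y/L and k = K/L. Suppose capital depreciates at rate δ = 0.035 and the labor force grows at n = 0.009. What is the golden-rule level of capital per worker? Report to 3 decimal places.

k_gold ≈ 817.734

Capital per worker breaks even when investment replaces (n + δ)·k; here n + δ = 0.044.
Golden rule sets MPK = n+δ: 0.45·3.91·k^(0.45−1) = 0.044, so k_gold = (0.45·3.91/0.044)^(1/0.55) ≈ 817.7339.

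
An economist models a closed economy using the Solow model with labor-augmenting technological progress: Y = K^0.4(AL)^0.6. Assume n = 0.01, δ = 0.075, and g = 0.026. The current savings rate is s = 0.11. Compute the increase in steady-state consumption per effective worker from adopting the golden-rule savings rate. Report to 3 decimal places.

Break-even investment rate: n + g + δ = 0.01 + 0.026 + 0.075 = 0.111.
Current steady state (s = 0.11): k* = (0.11/0.111)^(1/0.6) ≈ 0.9850, y* = 0.9850^0.4 ≈ 0.9940, c* = (1−0.11)·0.9940 ≈ 0.8846.
At the golden rule the marginal product of capital equals n+g+δ: 0.4·k^(0.4−1) = 0.111. Solving, k_gold = (0.4/0.111)^(1/0.6) ≈ 8.4702.
y_gold = 8.4702^0.4 ≈ 2.3505, c_gold = y_gold − 0.111·k_gold ≈ 1.4103.
Gain: Δc = 1.4103 − 0.8846 ≈ 0.5256.

Δc ≈ 0.526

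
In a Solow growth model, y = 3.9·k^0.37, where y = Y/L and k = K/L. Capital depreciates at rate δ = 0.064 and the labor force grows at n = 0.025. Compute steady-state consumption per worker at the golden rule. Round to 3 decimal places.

c_gold ≈ 12.617

n + δ = 0.025 + 0.064 = 0.089.
Maximizing c = f(k) − (n+δ)·k gives f'(k) = n+δ, i.e. 0.37·3.9·k^(0.37−1) = 0.089, so k_gold = (0.37·3.9/0.089)^(1/0.63) ≈ 83.2604.
y_gold = 3.9·83.2604^0.37 ≈ 20.0275.
c_gold = y_gold − (n+δ)·k_gold = 20.0275 − 0.089·83.2604 ≈ 12.6173.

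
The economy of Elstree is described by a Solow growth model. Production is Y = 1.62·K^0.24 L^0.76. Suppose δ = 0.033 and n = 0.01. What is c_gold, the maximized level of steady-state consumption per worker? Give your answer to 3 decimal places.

Capital per worker breaks even when investment replaces (n + δ)·k; here n + δ = 0.043.
At the golden rule the marginal product of capital equals n+δ: 0.24·1.62·k^(0.24−1) = 0.043. Solving, k_gold = (0.24·1.62/0.043)^(1/0.76) ≈ 18.1232.
y_gold = 1.62·18.1232^0.24 ≈ 3.2471.
c_gold = y_gold − (n+δ)·k_gold = 3.2471 − 0.043·18.1232 ≈ 2.4678.

c_gold ≈ 2.468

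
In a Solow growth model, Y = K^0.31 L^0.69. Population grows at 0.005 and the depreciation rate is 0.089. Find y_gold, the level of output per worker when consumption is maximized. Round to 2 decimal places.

Break-even investment rate: n + δ = 0.005 + 0.089 = 0.094.
Setting f'(k) = n+δ gives 0.31·k^(0.31−1) = 0.094, hence k_gold = (0.31/0.094)^(1/0.69) ≈ 5.6372.
Output: y_gold = k_gold^0.31 = 5.6372^0.31 ≈ 1.7093.

y_gold ≈ 1.71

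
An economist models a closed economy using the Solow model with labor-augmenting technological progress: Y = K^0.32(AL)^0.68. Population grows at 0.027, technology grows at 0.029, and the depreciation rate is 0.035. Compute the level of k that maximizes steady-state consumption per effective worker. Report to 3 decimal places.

Break-even investment rate: n + g + δ = 0.027 + 0.029 + 0.035 = 0.091.
At the golden rule the marginal product of capital equals n+g+δ: 0.32·k^(0.32−1) = 0.091. Solving, k_gold = (0.32/0.091)^(1/0.68) ≈ 6.3548.

k_gold ≈ 6.355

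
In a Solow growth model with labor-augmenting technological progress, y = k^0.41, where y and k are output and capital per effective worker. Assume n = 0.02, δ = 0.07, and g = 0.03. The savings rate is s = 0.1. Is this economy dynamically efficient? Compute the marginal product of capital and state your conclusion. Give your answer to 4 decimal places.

dynamically efficient; MPK ≈ 0.4920

Capital per effective worker breaks even when investment replaces (n + g + δ)·k; here n + g + δ = 0.12.
Steady-state k*: s·k^0.41 = 0.12·k gives k* = (0.1/0.12)^(1/0.59) ≈ 0.7342.
MPK = 0.41·0.7342^(-0.59) ≈ 0.4920.
MPK > n+g+δ = 0.12, so the economy is dynamically efficient (under-saving).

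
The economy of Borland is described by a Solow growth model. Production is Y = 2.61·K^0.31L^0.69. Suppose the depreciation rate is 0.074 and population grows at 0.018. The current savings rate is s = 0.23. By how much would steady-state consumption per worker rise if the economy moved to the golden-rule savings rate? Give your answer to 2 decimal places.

Δc ≈ 0.12

Break-even investment rate: n + δ = 0.018 + 0.074 = 0.092.
Current steady state (s = 0.23): k* = (0.23·2.61/0.092)^(1/0.69) ≈ 15.1548, y* = 2.61·15.1548^0.31 ≈ 6.0619, c* = (1−0.23)·6.0619 ≈ 4.6677.
Setting f'(k) = n+δ gives 0.31·2.61·k^(0.31−1) = 0.092, hence k_gold = (0.31·2.61/0.092)^(1/0.69) ≈ 23.3575.
y_gold = 2.61·23.3575^0.31 ≈ 6.9319, c_gold = y_gold − 0.092·k_gold ≈ 4.7830.
Gain: Δc = 4.7830 − 4.6677 ≈ 0.1153.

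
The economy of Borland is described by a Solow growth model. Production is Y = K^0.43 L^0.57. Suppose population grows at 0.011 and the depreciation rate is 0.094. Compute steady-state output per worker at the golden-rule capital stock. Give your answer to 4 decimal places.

y_gold ≈ 2.8966

Break-even investment rate: n + δ = 0.011 + 0.094 = 0.105.
Setting f'(k) = n+δ gives 0.43·k^(0.43−1) = 0.105, hence k_gold = (0.43/0.105)^(1/0.57) ≈ 11.8624.
Output: y_gold = k_gold^0.43 = 11.8624^0.43 ≈ 2.8966.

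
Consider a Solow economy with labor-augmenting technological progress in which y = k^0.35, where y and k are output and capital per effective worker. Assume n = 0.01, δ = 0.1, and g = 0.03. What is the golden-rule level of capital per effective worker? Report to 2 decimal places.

k_gold ≈ 4.09

n + g + δ = 0.01 + 0.03 + 0.1 = 0.14.
Setting f'(k) = n+g+δ gives 0.35·k^(0.35−1) = 0.14, hence k_gold = (0.35/0.14)^(1/0.65) ≈ 4.0946.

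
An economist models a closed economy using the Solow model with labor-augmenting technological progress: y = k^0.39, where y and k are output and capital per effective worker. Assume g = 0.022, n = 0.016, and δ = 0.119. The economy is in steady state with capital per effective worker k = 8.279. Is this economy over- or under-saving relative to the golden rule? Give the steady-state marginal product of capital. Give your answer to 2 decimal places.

Break-even investment rate: n + g + δ = 0.016 + 0.022 + 0.119 = 0.157.
MPK = 0.39·k^(0.39−1) = 0.39·8.279^(-0.61) ≈ 0.1074.
MPK < 0.157, so the economy is dynamically inefficient (over-saving).

over-saving; MPK ≈ 0.11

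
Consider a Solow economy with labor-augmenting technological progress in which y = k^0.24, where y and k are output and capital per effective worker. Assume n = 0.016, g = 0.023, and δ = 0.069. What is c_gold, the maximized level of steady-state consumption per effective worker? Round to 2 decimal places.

c_gold ≈ 0.98

n + g + δ = 0.016 + 0.023 + 0.069 = 0.108.
Setting f'(k) = n+g+δ gives 0.24·k^(0.24−1) = 0.108, hence k_gold = (0.24/0.108)^(1/0.76) ≈ 2.8596.
y_gold = 2.8596^0.24 ≈ 1.2868.
c_gold = y_gold − (n+g+δ)·k_gold = 1.2868 − 0.108·2.8596 ≈ 0.9780.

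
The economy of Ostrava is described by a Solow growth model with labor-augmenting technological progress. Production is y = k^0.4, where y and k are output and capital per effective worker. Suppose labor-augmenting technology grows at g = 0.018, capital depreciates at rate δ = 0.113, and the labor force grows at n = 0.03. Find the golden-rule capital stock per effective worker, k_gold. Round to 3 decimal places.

k_gold ≈ 4.557

The effective depreciation rate is n + g + δ = 0.03 + 0.018 + 0.113 = 0.161.
Setting f'(k) = n+g+δ gives 0.4·k^(0.4−1) = 0.161, hence k_gold = (0.4/0.161)^(1/0.6) ≈ 4.5575.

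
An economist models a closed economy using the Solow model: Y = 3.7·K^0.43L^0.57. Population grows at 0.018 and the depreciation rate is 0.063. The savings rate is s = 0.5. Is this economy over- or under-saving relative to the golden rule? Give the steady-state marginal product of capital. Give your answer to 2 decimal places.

over-saving; MPK ≈ 0.07

Capital per worker breaks even when investment replaces (n + δ)·k; here n + δ = 0.081.
Steady-state k*: s·A·k^0.43 = 0.081·k gives k* = (0.5·3.7/0.081)^(1/0.57) ≈ 241.9139.
MPK = 0.43·3.7·241.9139^(-0.57) ≈ 0.0697.
MPK < n+δ = 0.081, so the economy is dynamically inefficient (over-saving).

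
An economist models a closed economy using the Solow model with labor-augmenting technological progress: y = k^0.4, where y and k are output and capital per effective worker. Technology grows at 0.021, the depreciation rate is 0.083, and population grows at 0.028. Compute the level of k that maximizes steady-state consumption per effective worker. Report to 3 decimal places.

n + g + δ = 0.028 + 0.021 + 0.083 = 0.132.
At the golden rule the marginal product of capital equals n+g+δ: 0.4·k^(0.4−1) = 0.132. Solving, k_gold = (0.4/0.132)^(1/0.6) ≈ 6.3457.

k_gold ≈ 6.346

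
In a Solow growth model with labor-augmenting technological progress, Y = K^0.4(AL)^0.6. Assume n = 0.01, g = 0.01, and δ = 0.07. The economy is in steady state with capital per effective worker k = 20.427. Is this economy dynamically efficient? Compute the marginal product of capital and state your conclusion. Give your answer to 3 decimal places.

dynamically inefficient; MPK ≈ 0.065

Break-even investment rate: n + g + δ = 0.01 + 0.01 + 0.07 = 0.09.
MPK = 0.4·k^(0.4−1) = 0.4·20.427^(-0.6) ≈ 0.0655.
MPK < 0.09, so the economy is dynamically inefficient (over-saving).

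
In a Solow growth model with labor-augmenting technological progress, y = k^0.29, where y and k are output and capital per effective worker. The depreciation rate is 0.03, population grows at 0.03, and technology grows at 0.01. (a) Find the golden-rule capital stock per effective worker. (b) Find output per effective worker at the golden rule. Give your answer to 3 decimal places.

(a) k_gold ≈ 7.403; (b) y_gold ≈ 1.787

n + g + δ = 0.03 + 0.01 + 0.03 = 0.07.
Maximizing c = f(k) − (n+g+δ)·k gives f'(k) = n+g+δ, i.e. 0.29·k^(0.29−1) = 0.07, so k_gold = (0.29/0.07)^(1/0.71) ≈ 7.4035.
y_gold = 7.4035^0.29 ≈ 1.7870.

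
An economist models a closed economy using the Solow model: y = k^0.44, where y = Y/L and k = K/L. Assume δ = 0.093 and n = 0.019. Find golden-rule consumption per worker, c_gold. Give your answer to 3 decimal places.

c_gold ≈ 1.641

Capital per worker breaks even when investment replaces (n + δ)·k; here n + δ = 0.112.
Maximizing c = f(k) − (n+δ)·k gives f'(k) = n+δ, i.e. 0.44·k^(0.44−1) = 0.112, so k_gold = (0.44/0.112)^(1/0.56) ≈ 11.5115.
y_gold = 11.5115^0.44 ≈ 2.9302.
c_gold = y_gold − (n+δ)·k_gold = 2.9302 − 0.112·11.5115 ≈ 1.6409.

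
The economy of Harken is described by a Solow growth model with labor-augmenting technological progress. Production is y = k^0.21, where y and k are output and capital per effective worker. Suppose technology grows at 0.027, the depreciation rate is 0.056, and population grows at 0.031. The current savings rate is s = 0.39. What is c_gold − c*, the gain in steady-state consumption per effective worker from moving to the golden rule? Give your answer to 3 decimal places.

Δc ≈ 0.083

The effective depreciation rate is n + g + δ = 0.031 + 0.027 + 0.056 = 0.114.
Current steady state (s = 0.39): k* = (0.39/0.114)^(1/0.79) ≈ 4.7441, y* = 4.7441^0.21 ≈ 1.3867, c* = (1−0.39)·1.3867 ≈ 0.8459.
At the golden rule the marginal product of capital equals n+g+δ: 0.21·k^(0.21−1) = 0.114. Solving, k_gold = (0.21/0.114)^(1/0.79) ≈ 2.1669.
y_gold = 2.1669^0.21 ≈ 1.1763, c_gold = y_gold − 0.114·k_gold ≈ 0.9293.
Gain: Δc = 0.9293 − 0.8459 ≈ 0.0834.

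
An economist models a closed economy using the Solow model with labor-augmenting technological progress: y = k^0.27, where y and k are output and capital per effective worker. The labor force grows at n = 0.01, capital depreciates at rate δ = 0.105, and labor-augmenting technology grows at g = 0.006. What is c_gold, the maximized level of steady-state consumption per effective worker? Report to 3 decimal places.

n + g + δ = 0.01 + 0.006 + 0.105 = 0.121.
Maximizing c = f(k) − (n+g+δ)·k gives f'(k) = n+g+δ, i.e. 0.27·k^(0.27−1) = 0.121, so k_gold = (0.27/0.121)^(1/0.73) ≈ 3.0026.
y_gold = 3.0026^0.27 ≈ 1.3456.
c_gold = y_gold − (n+g+δ)·k_gold = 1.3456 − 0.121·3.0026 ≈ 0.9823.

c_gold ≈ 0.982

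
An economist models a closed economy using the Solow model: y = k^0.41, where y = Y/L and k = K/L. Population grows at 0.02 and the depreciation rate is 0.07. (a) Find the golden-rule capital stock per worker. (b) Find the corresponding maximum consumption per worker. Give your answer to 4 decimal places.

(a) k_gold ≈ 13.0669; (b) c_gold ≈ 1.6923

The effective depreciation rate is n + δ = 0.02 + 0.07 = 0.09.
Setting f'(k) = n+δ gives 0.41·k^(0.41−1) = 0.09, hence k_gold = (0.41/0.09)^(1/0.59) ≈ 13.0669.
y_gold = 13.0669^0.41 ≈ 2.8683; c_gold = y_gold − 0.09·k_gold ≈ 1.6923.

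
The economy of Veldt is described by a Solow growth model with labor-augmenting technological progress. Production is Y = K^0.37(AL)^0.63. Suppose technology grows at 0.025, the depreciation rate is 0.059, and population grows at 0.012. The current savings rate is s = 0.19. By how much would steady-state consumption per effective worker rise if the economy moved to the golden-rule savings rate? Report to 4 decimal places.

Δc ≈ 0.1819

Break-even investment rate: n + g + δ = 0.012 + 0.025 + 0.059 = 0.096.
Current steady state (s = 0.19): k* = (0.19/0.096)^(1/0.63) ≈ 2.9553, y* = 2.9553^0.37 ≈ 1.4932, c* = (1−0.19)·1.4932 ≈ 1.2095.
Setting f'(k) = n+g+δ gives 0.37·k^(0.37−1) = 0.096, hence k_gold = (0.37/0.096)^(1/0.63) ≈ 8.5123.
y_gold = 8.5123^0.37 ≈ 2.2086, c_gold = y_gold − 0.096·k_gold ≈ 1.3914.
Gain: Δc = 1.3914 − 1.2095 ≈ 0.1819.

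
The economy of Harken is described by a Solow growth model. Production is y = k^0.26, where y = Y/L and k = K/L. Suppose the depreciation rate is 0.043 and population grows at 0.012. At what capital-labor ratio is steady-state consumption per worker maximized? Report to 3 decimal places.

k_gold ≈ 8.159

The effective depreciation rate is n + δ = 0.012 + 0.043 = 0.055.
Maximizing c = f(k) − (n+δ)·k gives f'(k) = n+δ, i.e. 0.26·k^(0.26−1) = 0.055, so k_gold = (0.26/0.055)^(1/0.74) ≈ 8.1590.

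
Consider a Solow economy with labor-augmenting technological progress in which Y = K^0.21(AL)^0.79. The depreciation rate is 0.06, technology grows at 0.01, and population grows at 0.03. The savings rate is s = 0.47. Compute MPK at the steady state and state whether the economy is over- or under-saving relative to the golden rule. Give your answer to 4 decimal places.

over-saving; MPK ≈ 0.0447

The effective depreciation rate is n + g + δ = 0.03 + 0.01 + 0.06 = 0.1.
Steady-state k*: s·k^0.21 = 0.1·k gives k* = (0.47/0.1)^(1/0.79) ≈ 7.0918.
MPK = 0.21·7.0918^(-0.79) ≈ 0.0447.
MPK < n+g+δ = 0.1, so the economy is dynamically inefficient (over-saving).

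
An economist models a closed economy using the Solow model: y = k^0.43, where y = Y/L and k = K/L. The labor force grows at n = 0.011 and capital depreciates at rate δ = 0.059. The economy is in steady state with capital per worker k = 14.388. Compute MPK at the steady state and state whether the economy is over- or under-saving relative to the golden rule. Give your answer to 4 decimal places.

The effective depreciation rate is n + δ = 0.011 + 0.059 = 0.07.
MPK = 0.43·k^(0.43−1) = 0.43·14.388^(-0.57) ≈ 0.0941.
MPK > 0.07, so the economy is dynamically efficient (under-saving).

under-saving; MPK ≈ 0.0941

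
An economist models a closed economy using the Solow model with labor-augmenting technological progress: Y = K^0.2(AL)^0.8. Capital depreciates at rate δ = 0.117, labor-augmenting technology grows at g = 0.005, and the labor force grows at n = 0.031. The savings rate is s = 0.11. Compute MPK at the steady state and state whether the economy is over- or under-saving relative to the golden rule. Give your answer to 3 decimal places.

under-saving; MPK ≈ 0.278

Capital per effective worker breaks even when investment replaces (n + g + δ)·k; here n + g + δ = 0.153.
Steady-state k*: s·k^0.2 = 0.153·k gives k* = (0.11/0.153)^(1/0.8) ≈ 0.6620.
MPK = 0.2·0.6620^(-0.8) ≈ 0.2782.
MPK > n+g+δ = 0.153, so the economy is dynamically efficient (under-saving).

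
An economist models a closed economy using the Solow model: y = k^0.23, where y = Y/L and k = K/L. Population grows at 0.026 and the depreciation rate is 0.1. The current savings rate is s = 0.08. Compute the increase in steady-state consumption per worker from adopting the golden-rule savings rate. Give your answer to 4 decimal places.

Δc ≈ 0.1184

n + δ = 0.026 + 0.1 = 0.126.
Current steady state (s = 0.08): k* = (0.08/0.126)^(1/0.77) ≈ 0.5544, y* = 0.5544^0.23 ≈ 0.8731, c* = (1−0.08)·0.8731 ≈ 0.8033.
Golden rule sets MPK = n+δ: 0.23·k^(0.23−1) = 0.126, so k_gold = (0.23/0.126)^(1/0.77) ≈ 2.1849.
y_gold = 2.1849^0.23 ≈ 1.1969, c_gold = y_gold − 0.126·k_gold ≈ 0.9216.
Gain: Δc = 0.9216 − 0.8033 ≈ 0.1184.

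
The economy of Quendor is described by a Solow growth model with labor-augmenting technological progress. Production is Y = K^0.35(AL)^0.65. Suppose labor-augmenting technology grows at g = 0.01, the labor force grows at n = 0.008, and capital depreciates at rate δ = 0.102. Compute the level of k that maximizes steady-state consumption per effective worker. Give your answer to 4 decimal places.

k_gold ≈ 5.1905

Capital per effective worker breaks even when investment replaces (n + g + δ)·k; here n + g + δ = 0.12.
Golden rule sets MPK = n+g+δ: 0.35·k^(0.35−1) = 0.12, so k_gold = (0.35/0.12)^(1/0.65) ≈ 5.1905.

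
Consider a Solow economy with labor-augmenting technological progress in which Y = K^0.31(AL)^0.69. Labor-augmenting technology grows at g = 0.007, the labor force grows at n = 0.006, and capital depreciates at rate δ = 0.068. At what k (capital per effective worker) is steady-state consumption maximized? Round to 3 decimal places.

Break-even investment rate: n + g + δ = 0.006 + 0.007 + 0.068 = 0.081.
Golden rule sets MPK = n+g+δ: 0.31·k^(0.31−1) = 0.081, so k_gold = (0.31/0.081)^(1/0.69) ≈ 6.9944.

k_gold ≈ 6.994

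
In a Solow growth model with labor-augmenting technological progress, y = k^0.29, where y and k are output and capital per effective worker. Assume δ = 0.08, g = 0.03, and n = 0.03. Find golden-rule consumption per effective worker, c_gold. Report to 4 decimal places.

c_gold ≈ 0.9560

Capital per effective worker breaks even when investment replaces (n + g + δ)·k; here n + g + δ = 0.14.
Setting f'(k) = n+g+δ gives 0.29·k^(0.29−1) = 0.14, hence k_gold = (0.29/0.14)^(1/0.71) ≈ 2.7890.
y_gold = 2.7890^0.29 ≈ 1.3464.
c_gold = y_gold − (n+g+δ)·k_gold = 1.3464 − 0.14·2.7890 ≈ 0.9560.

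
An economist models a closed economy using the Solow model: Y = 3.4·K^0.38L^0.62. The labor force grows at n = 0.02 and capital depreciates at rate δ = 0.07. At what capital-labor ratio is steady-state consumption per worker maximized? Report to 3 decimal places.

Capital per worker breaks even when investment replaces (n + δ)·k; here n + δ = 0.09.
Maximizing c = f(k) − (n+δ)·k gives f'(k) = n+δ, i.e. 0.38·3.4·k^(0.38−1) = 0.09, so k_gold = (0.38·3.4/0.09)^(1/0.62) ≈ 73.4787.

k_gold ≈ 73.479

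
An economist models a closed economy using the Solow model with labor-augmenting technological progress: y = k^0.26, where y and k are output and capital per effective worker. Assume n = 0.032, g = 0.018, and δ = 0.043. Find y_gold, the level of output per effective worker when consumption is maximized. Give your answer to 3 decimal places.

y_gold ≈ 1.435

Capital per effective worker breaks even when investment replaces (n + g + δ)·k; here n + g + δ = 0.093.
Golden rule sets MPK = n+g+δ: 0.26·k^(0.26−1) = 0.093, so k_gold = (0.26/0.093)^(1/0.74) ≈ 4.0120.
Output: y_gold = k_gold^0.26 = 4.0120^0.26 ≈ 1.4351.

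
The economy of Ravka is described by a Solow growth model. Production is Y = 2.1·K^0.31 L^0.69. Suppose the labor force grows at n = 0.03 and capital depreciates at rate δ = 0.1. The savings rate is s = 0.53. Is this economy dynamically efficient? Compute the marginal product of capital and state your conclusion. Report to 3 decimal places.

Break-even investment rate: n + δ = 0.03 + 0.1 = 0.13.
Steady-state k*: s·A·k^0.31 = 0.13·k gives k* = (0.53·2.1/0.13)^(1/0.69) ≈ 22.4659.
MPK = 0.31·2.1·22.4659^(-0.69) ≈ 0.0760.
MPK < n+δ = 0.13, so the economy is dynamically inefficient (over-saving).

dynamically inefficient; MPK ≈ 0.076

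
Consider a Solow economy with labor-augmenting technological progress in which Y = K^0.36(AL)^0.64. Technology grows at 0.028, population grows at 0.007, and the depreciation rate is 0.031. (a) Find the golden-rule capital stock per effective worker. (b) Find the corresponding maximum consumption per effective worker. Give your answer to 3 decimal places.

Capital per effective worker breaks even when investment replaces (n + g + δ)·k; here n + g + δ = 0.066.
Maximizing c = f(k) − (n+g+δ)·k gives f'(k) = n+g+δ, i.e. 0.36·k^(0.36−1) = 0.066, so k_gold = (0.36/0.066)^(1/0.64) ≈ 14.1640.
y_gold = 14.1640^0.36 ≈ 2.5967; c_gold = y_gold − 0.066·k_gold ≈ 1.6619.

(a) k_gold ≈ 14.164; (b) c_gold ≈ 1.662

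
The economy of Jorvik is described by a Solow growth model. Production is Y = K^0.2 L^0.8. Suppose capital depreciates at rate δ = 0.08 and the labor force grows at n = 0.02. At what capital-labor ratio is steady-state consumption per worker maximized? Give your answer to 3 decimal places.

k_gold ≈ 2.378

The effective depreciation rate is n + δ = 0.02 + 0.08 = 0.1.
At the golden rule the marginal product of capital equals n+δ: 0.2·k^(0.2−1) = 0.1. Solving, k_gold = (0.2/0.1)^(1/0.8) ≈ 2.3784.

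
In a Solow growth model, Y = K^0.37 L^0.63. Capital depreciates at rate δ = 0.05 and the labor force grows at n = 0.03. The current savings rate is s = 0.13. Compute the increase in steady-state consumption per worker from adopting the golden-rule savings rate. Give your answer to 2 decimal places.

Δc ≈ 0.39

Capital per worker breaks even when investment replaces (n + δ)·k; here n + δ = 0.08.
Current steady state (s = 0.13): k* = (0.13/0.08)^(1/0.63) ≈ 2.1612, y* = 2.1612^0.37 ≈ 1.3299, c* = (1−0.13)·1.3299 ≈ 1.1571.
At the golden rule the marginal product of capital equals n+δ: 0.37·k^(0.37−1) = 0.08. Solving, k_gold = (0.37/0.08)^(1/0.63) ≈ 11.3693.
y_gold = 11.3693^0.37 ≈ 2.4582, c_gold = y_gold − 0.08·k_gold ≈ 1.5487.
Gain: Δc = 1.5487 − 1.1571 ≈ 0.3916.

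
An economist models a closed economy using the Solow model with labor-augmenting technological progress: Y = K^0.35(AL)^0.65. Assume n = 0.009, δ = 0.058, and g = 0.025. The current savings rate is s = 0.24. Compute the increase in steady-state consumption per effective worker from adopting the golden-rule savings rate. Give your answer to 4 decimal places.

Break-even investment rate: n + g + δ = 0.009 + 0.025 + 0.058 = 0.092.
Current steady state (s = 0.24): k* = (0.24/0.092)^(1/0.65) ≈ 4.3717, y* = 4.3717^0.35 ≈ 1.6758, c* = (1−0.24)·1.6758 ≈ 1.2736.
Setting f'(k) = n+g+δ gives 0.35·k^(0.35−1) = 0.092, hence k_gold = (0.35/0.092)^(1/0.65) ≈ 7.8116.
y_gold = 7.8116^0.35 ≈ 2.0533, c_gold = y_gold − 0.092·k_gold ≈ 1.3347.
Gain: Δc = 1.3347 − 1.2736 ≈ 0.0610.

Δc ≈ 0.0610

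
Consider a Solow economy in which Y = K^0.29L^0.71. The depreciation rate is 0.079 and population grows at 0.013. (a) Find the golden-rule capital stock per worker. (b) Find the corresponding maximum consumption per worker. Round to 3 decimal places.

(a) k_gold ≈ 5.038; (b) c_gold ≈ 1.135

n + δ = 0.013 + 0.079 = 0.092.
Setting f'(k) = n+δ gives 0.29·k^(0.29−1) = 0.092, hence k_gold = (0.29/0.092)^(1/0.71) ≈ 5.0381.
y_gold = 5.0381^0.29 ≈ 1.5983; c_gold = y_gold − 0.092·k_gold ≈ 1.1348.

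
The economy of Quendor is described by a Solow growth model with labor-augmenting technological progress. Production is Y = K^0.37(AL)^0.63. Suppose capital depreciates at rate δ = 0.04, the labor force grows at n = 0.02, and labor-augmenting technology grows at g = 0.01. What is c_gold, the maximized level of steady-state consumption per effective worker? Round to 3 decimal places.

c_gold ≈ 1.675

Capital per effective worker breaks even when investment replaces (n + g + δ)·k; here n + g + δ = 0.07.
Setting f'(k) = n+g+δ gives 0.37·k^(0.37−1) = 0.07, hence k_gold = (0.37/0.07)^(1/0.63) ≈ 14.0535.
y_gold = 14.0535^0.37 ≈ 2.6588.
c_gold = y_gold − (n+g+δ)·k_gold = 2.6588 − 0.07·14.0535 ≈ 1.6750.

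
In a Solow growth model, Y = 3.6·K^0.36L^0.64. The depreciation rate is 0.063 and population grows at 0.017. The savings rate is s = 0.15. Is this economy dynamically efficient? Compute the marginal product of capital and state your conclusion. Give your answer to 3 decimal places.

dynamically efficient; MPK ≈ 0.192

n + δ = 0.017 + 0.063 = 0.08.
Steady-state k*: s·A·k^0.36 = 0.08·k gives k* = (0.15·3.6/0.08)^(1/0.64) ≈ 19.7600.
MPK = 0.36·3.6·19.7600^(-0.64) ≈ 0.1920.
MPK > n+δ = 0.08, so the economy is dynamically efficient (under-saving).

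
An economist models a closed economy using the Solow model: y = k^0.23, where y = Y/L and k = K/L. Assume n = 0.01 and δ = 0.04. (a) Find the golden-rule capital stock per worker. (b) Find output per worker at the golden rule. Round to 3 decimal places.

(a) k_gold ≈ 7.256; (b) y_gold ≈ 1.577

n + δ = 0.01 + 0.04 = 0.05.
At the golden rule the marginal product of capital equals n+δ: 0.23·k^(0.23−1) = 0.05. Solving, k_gold = (0.23/0.05)^(1/0.77) ≈ 7.2565.
y_gold = 7.2565^0.23 ≈ 1.5775.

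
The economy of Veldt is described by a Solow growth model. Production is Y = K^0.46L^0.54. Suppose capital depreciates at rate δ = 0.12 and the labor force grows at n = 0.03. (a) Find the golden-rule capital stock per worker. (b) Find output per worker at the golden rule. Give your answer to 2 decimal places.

(a) k_gold ≈ 7.97; (b) y_gold ≈ 2.60

Break-even investment rate: n + δ = 0.03 + 0.12 = 0.15.
At the golden rule the marginal product of capital equals n+δ: 0.46·k^(0.46−1) = 0.15. Solving, k_gold = (0.46/0.15)^(1/0.54) ≈ 7.9659.
y_gold = 7.9659^0.46 ≈ 2.5976.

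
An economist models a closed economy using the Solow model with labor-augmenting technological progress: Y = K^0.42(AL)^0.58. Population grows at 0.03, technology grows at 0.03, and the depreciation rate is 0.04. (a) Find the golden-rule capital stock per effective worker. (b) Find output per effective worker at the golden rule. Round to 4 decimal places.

(a) k_gold ≈ 11.8732; (b) y_gold ≈ 2.8270

n + g + δ = 0.03 + 0.03 + 0.04 = 0.1.
Maximizing c = f(k) − (n+g+δ)·k gives f'(k) = n+g+δ, i.e. 0.42·k^(0.42−1) = 0.1, so k_gold = (0.42/0.1)^(1/0.58) ≈ 11.8732.
y_gold = 11.8732^0.42 ≈ 2.8270.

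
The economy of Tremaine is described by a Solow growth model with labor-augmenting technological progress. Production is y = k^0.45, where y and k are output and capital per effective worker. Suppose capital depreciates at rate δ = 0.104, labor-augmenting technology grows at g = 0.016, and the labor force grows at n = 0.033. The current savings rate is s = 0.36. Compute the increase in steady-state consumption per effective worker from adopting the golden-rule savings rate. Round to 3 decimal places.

Break-even investment rate: n + g + δ = 0.033 + 0.016 + 0.104 = 0.153.
Current steady state (s = 0.36): k* = (0.36/0.153)^(1/0.55) ≈ 4.7387, y* = 4.7387^0.45 ≈ 2.0139, c* = (1−0.36)·2.0139 ≈ 1.2889.
At the golden rule the marginal product of capital equals n+g+δ: 0.45·k^(0.45−1) = 0.153. Solving, k_gold = (0.45/0.153)^(1/0.55) ≈ 7.1098.
y_gold = 7.1098^0.45 ≈ 2.4173, c_gold = y_gold − 0.153·k_gold ≈ 1.3295.
Gain: Δc = 1.3295 − 1.2889 ≈ 0.0406.

Δc ≈ 0.041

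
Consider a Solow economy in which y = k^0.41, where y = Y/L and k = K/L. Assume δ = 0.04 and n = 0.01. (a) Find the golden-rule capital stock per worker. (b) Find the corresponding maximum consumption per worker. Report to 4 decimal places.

(a) k_gold ≈ 35.3865; (b) c_gold ≈ 2.5461

Break-even investment rate: n + δ = 0.01 + 0.04 = 0.05.
At the golden rule the marginal product of capital equals n+δ: 0.41·k^(0.41−1) = 0.05. Solving, k_gold = (0.41/0.05)^(1/0.59) ≈ 35.3865.
y_gold = 35.3865^0.41 ≈ 4.3154; c_gold = y_gold − 0.05·k_gold ≈ 2.5461.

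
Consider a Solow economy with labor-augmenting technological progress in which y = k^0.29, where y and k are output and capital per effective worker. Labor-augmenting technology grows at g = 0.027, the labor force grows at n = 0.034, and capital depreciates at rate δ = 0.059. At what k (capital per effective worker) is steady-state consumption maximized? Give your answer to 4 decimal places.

The effective depreciation rate is n + g + δ = 0.034 + 0.027 + 0.059 = 0.12.
Setting f'(k) = n+g+δ gives 0.29·k^(0.29−1) = 0.12, hence k_gold = (0.29/0.12)^(1/0.71) ≈ 3.4653.

k_gold ≈ 3.4653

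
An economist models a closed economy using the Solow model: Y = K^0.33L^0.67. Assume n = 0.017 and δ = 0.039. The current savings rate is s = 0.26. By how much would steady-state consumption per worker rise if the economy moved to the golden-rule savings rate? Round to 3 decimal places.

Break-even investment rate: n + δ = 0.017 + 0.039 = 0.056.
Current steady state (s = 0.26): k* = (0.26/0.056)^(1/0.67) ≈ 9.8901, y* = 9.8901^0.33 ≈ 2.1302, c* = (1−0.26)·2.1302 ≈ 1.5763.
At the golden rule the marginal product of capital equals n+δ: 0.33·k^(0.33−1) = 0.056. Solving, k_gold = (0.33/0.056)^(1/0.67) ≈ 14.1169.
y_gold = 14.1169^0.33 ≈ 2.3956, c_gold = y_gold − 0.056·k_gold ≈ 1.6051.
Gain: Δc = 1.6051 − 1.5763 ≈ 0.0287.

Δc ≈ 0.029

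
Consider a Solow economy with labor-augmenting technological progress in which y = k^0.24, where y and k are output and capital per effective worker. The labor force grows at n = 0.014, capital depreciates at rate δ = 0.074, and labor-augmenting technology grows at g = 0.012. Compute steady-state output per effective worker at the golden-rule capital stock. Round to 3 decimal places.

The effective depreciation rate is n + g + δ = 0.014 + 0.012 + 0.074 = 0.1.
Maximizing c = f(k) − (n+g+δ)·k gives f'(k) = n+g+δ, i.e. 0.24·k^(0.24−1) = 0.1, so k_gold = (0.24/0.1)^(1/0.76) ≈ 3.1643.
Output: y_gold = k_gold^0.24 = 3.1643^0.24 ≈ 1.3185.

y_gold ≈ 1.318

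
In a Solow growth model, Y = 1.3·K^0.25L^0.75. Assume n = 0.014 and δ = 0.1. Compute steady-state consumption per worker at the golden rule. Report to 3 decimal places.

n + δ = 0.014 + 0.1 = 0.114.
At the golden rule the marginal product of capital equals n+δ: 0.25·1.3·k^(0.25−1) = 0.114. Solving, k_gold = (0.25·1.3/0.114)^(1/0.75) ≈ 4.0424.
y_gold = 1.3·4.0424^0.25 ≈ 1.8433.
c_gold = y_gold − (n+δ)·k_gold = 1.8433 − 0.114·4.0424 ≈ 1.3825.

c_gold ≈ 1.382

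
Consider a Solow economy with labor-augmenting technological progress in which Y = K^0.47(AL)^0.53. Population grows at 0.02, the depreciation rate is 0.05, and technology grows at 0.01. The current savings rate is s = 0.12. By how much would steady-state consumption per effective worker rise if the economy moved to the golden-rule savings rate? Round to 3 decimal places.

Δc ≈ 1.287

Capital per effective worker breaks even when investment replaces (n + g + δ)·k; here n + g + δ = 0.08.
Current steady state (s = 0.12): k* = (0.12/0.08)^(1/0.53) ≈ 2.1491, y* = 2.1491^0.47 ≈ 1.4327, c* = (1−0.12)·1.4327 ≈ 1.2608.
At the golden rule the marginal product of capital equals n+g+δ: 0.47·k^(0.47−1) = 0.08. Solving, k_gold = (0.47/0.08)^(1/0.53) ≈ 28.2461.
y_gold = 28.2461^0.47 ≈ 4.8078, c_gold = y_gold − 0.08·k_gold ≈ 2.5482.
Gain: Δc = 2.5482 − 1.2608 ≈ 1.2874.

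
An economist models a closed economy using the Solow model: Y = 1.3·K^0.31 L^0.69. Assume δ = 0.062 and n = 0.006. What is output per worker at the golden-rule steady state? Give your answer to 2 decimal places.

n + δ = 0.006 + 0.062 = 0.068.
Maximizing c = f(k) − (n+δ)·k gives f'(k) = n+δ, i.e. 0.31·1.3·k^(0.31−1) = 0.068, so k_gold = (0.31·1.3/0.068)^(1/0.69) ≈ 13.1824.
Output: y_gold = 1.3·k_gold^0.31 = 1.3·13.1824^0.31 ≈ 2.8916.

y_gold ≈ 2.89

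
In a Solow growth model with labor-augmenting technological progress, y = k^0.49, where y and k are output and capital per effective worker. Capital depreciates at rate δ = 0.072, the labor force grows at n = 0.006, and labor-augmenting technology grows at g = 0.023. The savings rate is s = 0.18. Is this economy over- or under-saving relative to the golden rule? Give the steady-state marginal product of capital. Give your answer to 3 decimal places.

Capital per effective worker breaks even when investment replaces (n + g + δ)·k; here n + g + δ = 0.101.
Steady-state k*: s·k^0.49 = 0.101·k gives k* = (0.18/0.101)^(1/0.51) ≈ 3.1050.
MPK = 0.49·3.1050^(-0.51) ≈ 0.2749.
MPK > n+g+δ = 0.101, so the economy is dynamically efficient (under-saving).

under-saving; MPK ≈ 0.275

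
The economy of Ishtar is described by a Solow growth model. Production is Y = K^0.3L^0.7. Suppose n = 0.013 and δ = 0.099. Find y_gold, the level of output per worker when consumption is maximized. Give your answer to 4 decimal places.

y_gold ≈ 1.5254

n + δ = 0.013 + 0.099 = 0.112.
Maximizing c = f(k) − (n+δ)·k gives f'(k) = n+δ, i.e. 0.3·k^(0.3−1) = 0.112, so k_gold = (0.3/0.112)^(1/0.7) ≈ 4.0859.
Output: y_gold = k_gold^0.3 = 4.0859^0.3 ≈ 1.5254.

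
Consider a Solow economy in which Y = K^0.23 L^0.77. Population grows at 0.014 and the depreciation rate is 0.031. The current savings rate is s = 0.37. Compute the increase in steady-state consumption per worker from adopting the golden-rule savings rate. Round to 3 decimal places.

Δc ≈ 0.071

The effective depreciation rate is n + δ = 0.014 + 0.031 = 0.045.
Current steady state (s = 0.37): k* = (0.37/0.045)^(1/0.77) ≈ 15.4276, y* = 15.4276^0.23 ≈ 1.8763, c* = (1−0.37)·1.8763 ≈ 1.1821.
Setting f'(k) = n+δ gives 0.23·k^(0.23−1) = 0.045, hence k_gold = (0.23/0.045)^(1/0.77) ≈ 8.3205.
y_gold = 8.3205^0.23 ≈ 1.6279, c_gold = y_gold − 0.045·k_gold ≈ 1.2535.
Gain: Δc = 1.2535 − 1.1821 ≈ 0.0714.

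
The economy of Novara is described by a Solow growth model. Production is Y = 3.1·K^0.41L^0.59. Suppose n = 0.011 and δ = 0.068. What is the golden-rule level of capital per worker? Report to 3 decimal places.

Break-even investment rate: n + δ = 0.011 + 0.068 = 0.079.
Setting f'(k) = n+δ gives 0.41·3.1·k^(0.41−1) = 0.079, hence k_gold = (0.41·3.1/0.079)^(1/0.59) ≈ 110.9038.

k_gold ≈ 110.904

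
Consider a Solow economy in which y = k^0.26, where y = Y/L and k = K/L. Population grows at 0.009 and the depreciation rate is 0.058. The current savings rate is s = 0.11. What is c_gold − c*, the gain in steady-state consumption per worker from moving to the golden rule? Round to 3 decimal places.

The effective depreciation rate is n + δ = 0.009 + 0.058 = 0.067.
Current steady state (s = 0.11): k* = (0.11/0.067)^(1/0.74) ≈ 1.9542, y* = 1.9542^0.26 ≈ 1.1903, c* = (1−0.11)·1.1903 ≈ 1.0594.
Setting f'(k) = n+δ gives 0.26·k^(0.26−1) = 0.067, hence k_gold = (0.26/0.067)^(1/0.74) ≈ 6.2490.
y_gold = 6.2490^0.26 ≈ 1.6103, c_gold = y_gold − 0.067·k_gold ≈ 1.1916.
Gain: Δc = 1.1916 − 1.0594 ≈ 0.1323.

Δc ≈ 0.132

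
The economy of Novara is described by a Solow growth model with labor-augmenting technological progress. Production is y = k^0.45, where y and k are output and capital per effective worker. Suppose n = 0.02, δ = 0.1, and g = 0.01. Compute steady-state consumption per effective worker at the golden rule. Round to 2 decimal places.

c_gold ≈ 1.52

Capital per effective worker breaks even when investment replaces (n + g + δ)·k; here n + g + δ = 0.13.
Maximizing c = f(k) − (n+g+δ)·k gives f'(k) = n+g+δ, i.e. 0.45·k^(0.45−1) = 0.13, so k_gold = (0.45/0.13)^(1/0.55) ≈ 9.5607.
y_gold = 9.5607^0.45 ≈ 2.7620.
c_gold = y_gold − (n+g+δ)·k_gold = 2.7620 − 0.13·9.5607 ≈ 1.5191.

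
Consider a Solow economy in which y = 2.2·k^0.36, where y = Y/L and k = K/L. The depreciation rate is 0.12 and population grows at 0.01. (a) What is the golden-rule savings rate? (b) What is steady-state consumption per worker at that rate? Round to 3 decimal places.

n + δ = 0.01 + 0.12 = 0.13.
For Cobb-Douglas, s_gold equals capital's share: s_gold = 0.36.
Golden rule sets MPK = n+δ: 0.36·2.2·k^(0.36−1) = 0.13, so k_gold = (0.36·2.2/0.13)^(1/0.64) ≈ 16.8353.
y_gold = 2.2·16.8353^0.36 ≈ 6.0794; c_gold = (1−0.36)·y_gold ≈ 3.8908.

(a) s_gold = 0.360; (b) c_gold ≈ 3.891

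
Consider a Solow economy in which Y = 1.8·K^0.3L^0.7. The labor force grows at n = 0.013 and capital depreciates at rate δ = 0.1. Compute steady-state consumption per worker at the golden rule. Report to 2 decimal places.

c_gold ≈ 2.46

Break-even investment rate: n + δ = 0.013 + 0.1 = 0.113.
Golden rule sets MPK = n+δ: 0.3·1.8·k^(0.3−1) = 0.113, so k_gold = (0.3·1.8/0.113)^(1/0.7) ≈ 9.3422.
y_gold = 1.8·9.3422^0.3 ≈ 3.5189.
c_gold = y_gold − (n+δ)·k_gold = 3.5189 − 0.113·9.3422 ≈ 2.4632.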